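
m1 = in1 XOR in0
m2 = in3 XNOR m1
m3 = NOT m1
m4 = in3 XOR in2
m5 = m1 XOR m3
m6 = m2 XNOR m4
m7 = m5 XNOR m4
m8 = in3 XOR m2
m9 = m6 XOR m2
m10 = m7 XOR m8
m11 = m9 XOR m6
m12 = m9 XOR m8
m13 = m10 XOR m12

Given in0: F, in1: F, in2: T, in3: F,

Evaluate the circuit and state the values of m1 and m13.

m1 = in1 XOR in0 = F XOR F = F
m2 = in3 XNOR m1 = F XNOR F = T
m3 = NOT m1 = NOT F = T
m4 = in3 XOR in2 = F XOR T = T
m5 = m1 XOR m3 = F XOR T = T
m6 = m2 XNOR m4 = T XNOR T = T
m7 = m5 XNOR m4 = T XNOR T = T
m8 = in3 XOR m2 = F XOR T = T
m9 = m6 XOR m2 = T XOR T = F
m10 = m7 XOR m8 = T XOR T = F
m12 = m9 XOR m8 = F XOR T = T
m13 = m10 XOR m12 = F XOR T = T

m1 = F  m13 = T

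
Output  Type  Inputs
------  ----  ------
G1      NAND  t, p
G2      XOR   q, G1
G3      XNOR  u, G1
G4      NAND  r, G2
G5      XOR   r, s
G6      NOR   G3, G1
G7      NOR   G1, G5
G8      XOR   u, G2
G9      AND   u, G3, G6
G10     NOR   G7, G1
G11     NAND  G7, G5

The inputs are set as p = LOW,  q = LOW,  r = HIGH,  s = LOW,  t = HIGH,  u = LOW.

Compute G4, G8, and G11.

G4 = LOW  G8 = HIGH  G11 = HIGH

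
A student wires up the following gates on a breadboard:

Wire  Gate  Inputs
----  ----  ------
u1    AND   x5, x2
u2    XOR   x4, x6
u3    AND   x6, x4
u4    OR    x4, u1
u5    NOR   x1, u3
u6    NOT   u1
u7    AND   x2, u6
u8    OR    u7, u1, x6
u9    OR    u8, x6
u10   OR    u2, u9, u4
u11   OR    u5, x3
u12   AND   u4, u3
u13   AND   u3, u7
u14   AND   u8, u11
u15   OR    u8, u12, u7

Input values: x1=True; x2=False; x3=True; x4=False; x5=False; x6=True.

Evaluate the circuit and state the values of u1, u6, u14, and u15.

u1 = x5 AND x2 = False AND False = False
u3 = x6 AND x4 = True AND False = False
u4 = x4 OR u1 = False OR False = False
u5 = x1 NOR u3 = True NOR False = False
u6 = NOT u1 = NOT False = True
u7 = x2 AND u6 = False AND True = False
u8 = u7 OR u1 OR x6 = False OR False OR True = True
u11 = u5 OR x3 = False OR True = True
u12 = u4 AND u3 = False AND False = False
u14 = u8 AND u11 = True AND True = True
u15 = u8 OR u12 OR u7 = True OR False OR False = True

u1 = False  u6 = True  u14 = True  u15 = True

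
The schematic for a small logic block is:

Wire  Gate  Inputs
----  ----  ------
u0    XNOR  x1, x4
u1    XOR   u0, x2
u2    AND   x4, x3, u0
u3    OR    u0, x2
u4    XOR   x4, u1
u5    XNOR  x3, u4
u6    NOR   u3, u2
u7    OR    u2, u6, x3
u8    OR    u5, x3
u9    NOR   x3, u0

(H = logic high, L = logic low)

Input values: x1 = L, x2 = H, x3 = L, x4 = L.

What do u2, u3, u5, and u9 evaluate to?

u2 = L, u3 = H, u5 = H, u9 = L

u0 = x1 XNOR x4 = L XNOR L = H
u1 = u0 XOR x2 = H XOR H = L
u2 = x4 AND x3 AND u0 = L AND L AND H = L
u3 = u0 OR x2 = H OR H = H
u4 = x4 XOR u1 = L XOR L = L
u5 = x3 XNOR u4 = L XNOR L = H
u9 = x3 NOR u0 = L NOR H = L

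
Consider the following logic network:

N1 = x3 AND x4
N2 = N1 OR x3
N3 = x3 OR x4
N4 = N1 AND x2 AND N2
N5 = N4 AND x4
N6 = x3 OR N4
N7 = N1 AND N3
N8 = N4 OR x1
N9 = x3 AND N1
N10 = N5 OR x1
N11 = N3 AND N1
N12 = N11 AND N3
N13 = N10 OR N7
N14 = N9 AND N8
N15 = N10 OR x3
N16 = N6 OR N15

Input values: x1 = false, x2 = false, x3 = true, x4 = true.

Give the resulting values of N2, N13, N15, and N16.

N2 = true; N13 = true; N15 = true; N16 = true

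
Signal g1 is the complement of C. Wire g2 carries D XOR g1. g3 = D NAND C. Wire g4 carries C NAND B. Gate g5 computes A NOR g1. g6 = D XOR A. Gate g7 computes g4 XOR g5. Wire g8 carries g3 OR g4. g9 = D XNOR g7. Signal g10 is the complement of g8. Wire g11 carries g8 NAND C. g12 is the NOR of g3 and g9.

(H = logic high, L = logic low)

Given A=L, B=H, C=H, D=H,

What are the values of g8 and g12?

g1 = NOT C = NOT H = L
g3 = D NAND C = H NAND H = L
g4 = C NAND B = H NAND H = L
g5 = A NOR g1 = L NOR L = H
g7 = g4 XOR g5 = L XOR H = H
g8 = g3 OR g4 = L OR L = L
g9 = D XNOR g7 = H XNOR H = H
g12 = g3 NOR g9 = L NOR H = L

g8 = L; g12 = L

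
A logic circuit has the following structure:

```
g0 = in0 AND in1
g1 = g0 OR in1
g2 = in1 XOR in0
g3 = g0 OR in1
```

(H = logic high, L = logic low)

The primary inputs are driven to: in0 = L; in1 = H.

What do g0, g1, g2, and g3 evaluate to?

g0 = in0 AND in1 = L AND H = L
g1 = g0 OR in1 = L OR H = H
g2 = in1 XOR in0 = H XOR L = H
g3 = g0 OR in1 = L OR H = H

g0 = L  g1 = H  g2 = H  g3 = H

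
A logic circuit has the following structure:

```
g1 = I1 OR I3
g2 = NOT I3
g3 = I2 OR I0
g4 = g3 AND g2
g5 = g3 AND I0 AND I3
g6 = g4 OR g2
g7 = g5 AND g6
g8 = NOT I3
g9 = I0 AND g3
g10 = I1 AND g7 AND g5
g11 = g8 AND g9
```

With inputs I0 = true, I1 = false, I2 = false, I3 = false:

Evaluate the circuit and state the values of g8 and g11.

g3 = I2 OR I0 = false OR true = true
g8 = NOT I3 = NOT false = true
g9 = I0 AND g3 = true AND true = true
g11 = g8 AND g9 = true AND true = true

g8 = true; g11 = true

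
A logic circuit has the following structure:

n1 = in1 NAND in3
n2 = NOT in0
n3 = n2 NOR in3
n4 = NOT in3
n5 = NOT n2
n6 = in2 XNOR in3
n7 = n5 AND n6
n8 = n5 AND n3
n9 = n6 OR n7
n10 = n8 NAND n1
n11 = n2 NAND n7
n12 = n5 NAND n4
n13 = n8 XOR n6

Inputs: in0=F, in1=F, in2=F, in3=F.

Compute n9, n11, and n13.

n2 = NOT in0 = NOT F = T
n3 = n2 NOR in3 = T NOR F = F
n5 = NOT n2 = NOT T = F
n6 = in2 XNOR in3 = F XNOR F = T
n7 = n5 AND n6 = F AND T = F
n8 = n5 AND n3 = F AND F = F
n9 = n6 OR n7 = T OR F = T
n11 = n2 NAND n7 = T NAND F = T
n13 = n8 XOR n6 = F XOR T = T

n9 = T, n11 = T, n13 = T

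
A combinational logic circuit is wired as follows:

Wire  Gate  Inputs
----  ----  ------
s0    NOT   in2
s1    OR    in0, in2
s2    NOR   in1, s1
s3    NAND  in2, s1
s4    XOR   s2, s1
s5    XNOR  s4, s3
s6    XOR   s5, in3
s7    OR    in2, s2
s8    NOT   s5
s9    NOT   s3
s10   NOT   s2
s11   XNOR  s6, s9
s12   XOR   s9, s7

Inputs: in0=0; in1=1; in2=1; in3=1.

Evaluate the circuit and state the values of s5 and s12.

s5 = 0; s12 = 0

s1 = in0 OR in2 = 0 OR 1 = 1
s2 = in1 NOR s1 = 1 NOR 1 = 0
s3 = in2 NAND s1 = 1 NAND 1 = 0
s4 = s2 XOR s1 = 0 XOR 1 = 1
s5 = s4 XNOR s3 = 1 XNOR 0 = 0
s7 = in2 OR s2 = 1 OR 0 = 1
s9 = NOT s3 = NOT 0 = 1
s12 = s9 XOR s7 = 1 XOR 1 = 0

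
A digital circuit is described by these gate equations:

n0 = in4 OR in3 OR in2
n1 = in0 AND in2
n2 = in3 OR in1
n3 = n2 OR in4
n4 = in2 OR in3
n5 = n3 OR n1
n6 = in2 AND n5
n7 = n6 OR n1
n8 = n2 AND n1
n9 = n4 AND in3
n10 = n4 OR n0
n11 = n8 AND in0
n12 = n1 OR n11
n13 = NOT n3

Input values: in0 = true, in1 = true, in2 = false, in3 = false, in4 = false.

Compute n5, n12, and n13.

n5 = true, n12 = false, n13 = false

n1 = in0 AND in2 = true AND false = false
n2 = in3 OR in1 = false OR true = true
n3 = n2 OR in4 = true OR false = true
n5 = n3 OR n1 = true OR false = true
n8 = n2 AND n1 = true AND false = false
n11 = n8 AND in0 = false AND true = false
n12 = n1 OR n11 = false OR false = false
n13 = NOT n3 = NOT true = false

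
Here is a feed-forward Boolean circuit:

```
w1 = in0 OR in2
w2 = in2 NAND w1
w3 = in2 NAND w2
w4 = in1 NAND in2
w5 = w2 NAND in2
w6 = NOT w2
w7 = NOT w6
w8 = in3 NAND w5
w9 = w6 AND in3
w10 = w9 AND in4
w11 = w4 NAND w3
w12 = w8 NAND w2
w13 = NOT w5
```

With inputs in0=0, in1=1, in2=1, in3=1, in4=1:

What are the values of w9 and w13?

w9 = 1; w13 = 0

w1 = in0 OR in2 = 0 OR 1 = 1
w2 = in2 NAND w1 = 1 NAND 1 = 0
w5 = w2 NAND in2 = 0 NAND 1 = 1
w6 = NOT w2 = NOT 0 = 1
w9 = w6 AND in3 = 1 AND 1 = 1
w13 = NOT w5 = NOT 1 = 0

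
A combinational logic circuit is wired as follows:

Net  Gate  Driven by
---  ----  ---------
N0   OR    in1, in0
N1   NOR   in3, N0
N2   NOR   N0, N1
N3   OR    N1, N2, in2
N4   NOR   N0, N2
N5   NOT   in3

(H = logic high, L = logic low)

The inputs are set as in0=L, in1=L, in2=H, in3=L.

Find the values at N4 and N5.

N4 = H; N5 = H

N0 = in1 OR in0 = L OR L = L
N1 = in3 NOR N0 = L NOR L = H
N2 = N0 NOR N1 = L NOR H = L
N4 = N0 NOR N2 = L NOR L = H
N5 = NOT in3 = NOT L = H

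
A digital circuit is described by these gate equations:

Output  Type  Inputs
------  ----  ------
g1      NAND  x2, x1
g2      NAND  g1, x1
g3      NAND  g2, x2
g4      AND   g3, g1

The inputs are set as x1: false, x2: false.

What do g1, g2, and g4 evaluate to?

g1 = x2 NAND x1 = false NAND false = true
g2 = g1 NAND x1 = true NAND false = true
g3 = g2 NAND x2 = true NAND false = true
g4 = g3 AND g1 = true AND true = true

g1 = true, g2 = true, g4 = true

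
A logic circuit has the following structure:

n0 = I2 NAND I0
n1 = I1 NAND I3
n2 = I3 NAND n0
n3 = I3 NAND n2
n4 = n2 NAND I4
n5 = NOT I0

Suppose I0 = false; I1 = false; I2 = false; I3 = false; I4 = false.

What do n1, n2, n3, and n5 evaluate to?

n1 = true, n2 = true, n3 = true, n5 = true

n0 = I2 NAND I0 = false NAND false = true
n1 = I1 NAND I3 = false NAND false = true
n2 = I3 NAND n0 = false NAND true = true
n3 = I3 NAND n2 = false NAND true = true
n5 = NOT I0 = NOT false = true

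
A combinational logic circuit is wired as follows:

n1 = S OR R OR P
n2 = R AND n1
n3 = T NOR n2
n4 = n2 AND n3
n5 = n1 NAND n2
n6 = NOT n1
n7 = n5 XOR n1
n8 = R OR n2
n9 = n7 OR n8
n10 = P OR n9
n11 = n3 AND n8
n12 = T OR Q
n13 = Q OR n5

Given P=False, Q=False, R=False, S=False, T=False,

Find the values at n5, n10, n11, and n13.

n5 = True; n10 = True; n11 = False; n13 = True

n1 = S OR R OR P = False OR False OR False = False
n2 = R AND n1 = False AND False = False
n3 = T NOR n2 = False NOR False = True
n5 = n1 NAND n2 = False NAND False = True
n7 = n5 XOR n1 = True XOR False = True
n8 = R OR n2 = False OR False = False
n9 = n7 OR n8 = True OR False = True
n10 = P OR n9 = False OR True = True
n11 = n3 AND n8 = True AND False = False
n13 = Q OR n5 = False OR True = True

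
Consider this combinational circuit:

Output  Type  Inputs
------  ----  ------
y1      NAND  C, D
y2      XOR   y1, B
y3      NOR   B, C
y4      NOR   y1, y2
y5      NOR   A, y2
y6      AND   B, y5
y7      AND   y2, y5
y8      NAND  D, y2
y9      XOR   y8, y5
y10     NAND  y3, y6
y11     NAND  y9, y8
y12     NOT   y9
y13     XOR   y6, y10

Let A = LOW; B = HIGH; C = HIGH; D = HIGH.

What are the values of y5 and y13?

y5 = LOW, y13 = HIGH

y1 = C NAND D = HIGH NAND HIGH = LOW
y2 = y1 XOR B = LOW XOR HIGH = HIGH
y3 = B NOR C = HIGH NOR HIGH = LOW
y5 = A NOR y2 = LOW NOR HIGH = LOW
y6 = B AND y5 = HIGH AND LOW = LOW
y10 = y3 NAND y6 = LOW NAND LOW = HIGH
y13 = y6 XOR y10 = LOW XOR HIGH = HIGH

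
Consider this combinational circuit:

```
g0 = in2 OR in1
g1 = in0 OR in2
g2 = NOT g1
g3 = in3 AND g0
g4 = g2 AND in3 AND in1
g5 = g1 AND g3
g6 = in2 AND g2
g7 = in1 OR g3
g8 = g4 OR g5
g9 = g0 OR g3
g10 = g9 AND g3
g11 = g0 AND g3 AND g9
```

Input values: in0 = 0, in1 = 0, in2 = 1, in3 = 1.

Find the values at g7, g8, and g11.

g7 = 1, g8 = 1, g11 = 1

g0 = in2 OR in1 = 1 OR 0 = 1
g1 = in0 OR in2 = 0 OR 1 = 1
g2 = NOT g1 = NOT 1 = 0
g3 = in3 AND g0 = 1 AND 1 = 1
g4 = g2 AND in3 AND in1 = 0 AND 1 AND 0 = 0
g5 = g1 AND g3 = 1 AND 1 = 1
g7 = in1 OR g3 = 0 OR 1 = 1
g8 = g4 OR g5 = 0 OR 1 = 1
g9 = g0 OR g3 = 1 OR 1 = 1
g11 = g0 AND g3 AND g9 = 1 AND 1 AND 1 = 1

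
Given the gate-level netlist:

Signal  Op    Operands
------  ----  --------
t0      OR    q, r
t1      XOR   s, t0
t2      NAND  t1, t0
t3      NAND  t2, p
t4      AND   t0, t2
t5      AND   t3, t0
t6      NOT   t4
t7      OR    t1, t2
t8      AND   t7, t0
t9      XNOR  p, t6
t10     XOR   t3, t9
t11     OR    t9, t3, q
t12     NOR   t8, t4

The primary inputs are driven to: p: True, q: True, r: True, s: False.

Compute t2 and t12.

t2 = False, t12 = False

t0 = q OR r = True OR True = True
t1 = s XOR t0 = False XOR True = True
t2 = t1 NAND t0 = True NAND True = False
t4 = t0 AND t2 = True AND False = False
t7 = t1 OR t2 = True OR False = True
t8 = t7 AND t0 = True AND True = True
t12 = t8 NOR t4 = True NOR False = False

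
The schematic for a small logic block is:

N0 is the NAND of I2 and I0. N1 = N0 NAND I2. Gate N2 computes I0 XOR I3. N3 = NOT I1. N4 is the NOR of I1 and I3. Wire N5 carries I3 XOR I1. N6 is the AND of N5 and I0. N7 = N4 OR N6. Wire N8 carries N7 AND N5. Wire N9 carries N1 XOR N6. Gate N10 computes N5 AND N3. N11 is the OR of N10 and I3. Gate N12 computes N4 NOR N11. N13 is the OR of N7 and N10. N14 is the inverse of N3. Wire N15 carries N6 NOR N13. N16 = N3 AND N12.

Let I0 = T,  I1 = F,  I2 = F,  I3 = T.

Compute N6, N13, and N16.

N6 = T  N13 = T  N16 = F

N3 = NOT I1 = NOT F = T
N4 = I1 NOR I3 = F NOR T = F
N5 = I3 XOR I1 = T XOR F = T
N6 = N5 AND I0 = T AND T = T
N7 = N4 OR N6 = F OR T = T
N10 = N5 AND N3 = T AND T = T
N11 = N10 OR I3 = T OR T = T
N12 = N4 NOR N11 = F NOR T = F
N13 = N7 OR N10 = T OR T = T
N16 = N3 AND N12 = T AND F = F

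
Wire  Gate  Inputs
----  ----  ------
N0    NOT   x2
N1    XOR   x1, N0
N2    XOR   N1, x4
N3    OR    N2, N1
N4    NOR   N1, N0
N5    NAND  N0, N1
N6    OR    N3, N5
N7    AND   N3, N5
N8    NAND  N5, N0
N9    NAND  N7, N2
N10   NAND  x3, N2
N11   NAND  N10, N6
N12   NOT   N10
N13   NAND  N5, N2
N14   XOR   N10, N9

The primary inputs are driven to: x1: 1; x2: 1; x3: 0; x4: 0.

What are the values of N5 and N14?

N5 = 1; N14 = 1

N0 = NOT x2 = NOT 1 = 0
N1 = x1 XOR N0 = 1 XOR 0 = 1
N2 = N1 XOR x4 = 1 XOR 0 = 1
N3 = N2 OR N1 = 1 OR 1 = 1
N5 = N0 NAND N1 = 0 NAND 1 = 1
N7 = N3 AND N5 = 1 AND 1 = 1
N9 = N7 NAND N2 = 1 NAND 1 = 0
N10 = x3 NAND N2 = 0 NAND 1 = 1
N14 = N10 XOR N9 = 1 XOR 0 = 1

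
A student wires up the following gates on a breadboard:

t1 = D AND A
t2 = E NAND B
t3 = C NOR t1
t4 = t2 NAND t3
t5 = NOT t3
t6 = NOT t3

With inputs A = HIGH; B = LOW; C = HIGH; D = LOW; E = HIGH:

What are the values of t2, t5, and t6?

t1 = D AND A = LOW AND HIGH = LOW
t2 = E NAND B = HIGH NAND LOW = HIGH
t3 = C NOR t1 = HIGH NOR LOW = LOW
t5 = NOT t3 = NOT LOW = HIGH
t6 = NOT t3 = NOT LOW = HIGH

t2 = HIGH; t5 = HIGH; t6 = HIGH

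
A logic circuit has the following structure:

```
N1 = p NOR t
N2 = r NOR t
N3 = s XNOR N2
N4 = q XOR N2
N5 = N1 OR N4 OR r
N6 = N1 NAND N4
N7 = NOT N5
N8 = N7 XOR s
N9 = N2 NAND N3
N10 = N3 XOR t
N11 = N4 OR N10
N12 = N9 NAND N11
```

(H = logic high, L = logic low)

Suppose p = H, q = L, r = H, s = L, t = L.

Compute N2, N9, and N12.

N2 = L  N9 = H  N12 = L

N2 = r NOR t = H NOR L = L
N3 = s XNOR N2 = L XNOR L = H
N4 = q XOR N2 = L XOR L = L
N9 = N2 NAND N3 = L NAND H = H
N10 = N3 XOR t = H XOR L = H
N11 = N4 OR N10 = L OR H = H
N12 = N9 NAND N11 = H NAND H = L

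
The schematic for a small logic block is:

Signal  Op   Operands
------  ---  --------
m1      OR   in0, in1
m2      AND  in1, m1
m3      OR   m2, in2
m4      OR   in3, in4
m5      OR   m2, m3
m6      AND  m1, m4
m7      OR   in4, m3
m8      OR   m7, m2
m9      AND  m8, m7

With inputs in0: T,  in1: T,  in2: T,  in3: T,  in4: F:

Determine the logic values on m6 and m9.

m1 = in0 OR in1 = T OR T = T
m2 = in1 AND m1 = T AND T = T
m3 = m2 OR in2 = T OR T = T
m4 = in3 OR in4 = T OR F = T
m6 = m1 AND m4 = T AND T = T
m7 = in4 OR m3 = F OR T = T
m8 = m7 OR m2 = T OR T = T
m9 = m8 AND m7 = T AND T = T

m6 = T, m9 = T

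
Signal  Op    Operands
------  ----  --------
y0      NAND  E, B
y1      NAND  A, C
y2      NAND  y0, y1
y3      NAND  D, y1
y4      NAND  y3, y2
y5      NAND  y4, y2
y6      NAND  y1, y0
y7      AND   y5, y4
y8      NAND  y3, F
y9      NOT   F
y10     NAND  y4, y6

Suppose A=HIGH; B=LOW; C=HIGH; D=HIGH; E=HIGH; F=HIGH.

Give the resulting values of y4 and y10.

y0 = E NAND B = HIGH NAND LOW = HIGH
y1 = A NAND C = HIGH NAND HIGH = LOW
y2 = y0 NAND y1 = HIGH NAND LOW = HIGH
y3 = D NAND y1 = HIGH NAND LOW = HIGH
y4 = y3 NAND y2 = HIGH NAND HIGH = LOW
y6 = y1 NAND y0 = LOW NAND HIGH = HIGH
y10 = y4 NAND y6 = LOW NAND HIGH = HIGH

y4 = LOW; y10 = HIGH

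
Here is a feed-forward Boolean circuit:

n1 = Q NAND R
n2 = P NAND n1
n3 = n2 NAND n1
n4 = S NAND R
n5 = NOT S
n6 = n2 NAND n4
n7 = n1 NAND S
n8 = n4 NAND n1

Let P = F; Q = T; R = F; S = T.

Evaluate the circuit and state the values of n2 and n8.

n1 = Q NAND R = T NAND F = T
n2 = P NAND n1 = F NAND T = T
n4 = S NAND R = T NAND F = T
n8 = n4 NAND n1 = T NAND T = F

n2 = T  n8 = F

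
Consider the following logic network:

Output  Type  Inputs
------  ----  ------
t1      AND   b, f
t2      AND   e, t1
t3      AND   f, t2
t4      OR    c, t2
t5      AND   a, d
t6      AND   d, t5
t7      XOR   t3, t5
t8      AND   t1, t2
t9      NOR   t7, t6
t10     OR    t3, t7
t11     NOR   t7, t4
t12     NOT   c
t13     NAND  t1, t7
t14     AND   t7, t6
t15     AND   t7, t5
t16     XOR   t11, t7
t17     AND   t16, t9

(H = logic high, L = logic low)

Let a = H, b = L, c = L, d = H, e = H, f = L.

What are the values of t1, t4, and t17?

t1 = L, t4 = L, t17 = L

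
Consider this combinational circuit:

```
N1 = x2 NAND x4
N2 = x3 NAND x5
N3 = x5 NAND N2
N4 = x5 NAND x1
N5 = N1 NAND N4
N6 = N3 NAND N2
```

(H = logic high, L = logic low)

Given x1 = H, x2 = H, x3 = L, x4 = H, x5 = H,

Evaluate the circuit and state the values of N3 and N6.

N3 = L, N6 = H

N2 = x3 NAND x5 = L NAND H = H
N3 = x5 NAND N2 = H NAND H = L
N6 = N3 NAND N2 = L NAND H = H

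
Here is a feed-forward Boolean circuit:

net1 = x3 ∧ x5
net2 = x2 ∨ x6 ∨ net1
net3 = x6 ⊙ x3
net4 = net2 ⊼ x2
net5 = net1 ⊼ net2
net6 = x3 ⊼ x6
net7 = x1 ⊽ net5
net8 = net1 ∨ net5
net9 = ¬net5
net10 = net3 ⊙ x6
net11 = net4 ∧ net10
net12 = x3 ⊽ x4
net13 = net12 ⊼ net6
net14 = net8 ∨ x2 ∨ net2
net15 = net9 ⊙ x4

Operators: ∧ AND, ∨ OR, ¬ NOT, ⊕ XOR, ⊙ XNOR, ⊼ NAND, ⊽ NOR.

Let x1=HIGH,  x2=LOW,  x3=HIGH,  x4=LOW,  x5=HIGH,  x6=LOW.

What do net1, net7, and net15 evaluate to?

net1 = HIGH, net7 = LOW, net15 = LOW

net1 = x3 AND x5 = HIGH AND HIGH = HIGH
net2 = x2 OR x6 OR net1 = LOW OR LOW OR HIGH = HIGH
net5 = net1 NAND net2 = HIGH NAND HIGH = LOW
net7 = x1 NOR net5 = HIGH NOR LOW = LOW
net9 = NOT net5 = NOT LOW = HIGH
net15 = net9 XNOR x4 = HIGH XNOR LOW = LOW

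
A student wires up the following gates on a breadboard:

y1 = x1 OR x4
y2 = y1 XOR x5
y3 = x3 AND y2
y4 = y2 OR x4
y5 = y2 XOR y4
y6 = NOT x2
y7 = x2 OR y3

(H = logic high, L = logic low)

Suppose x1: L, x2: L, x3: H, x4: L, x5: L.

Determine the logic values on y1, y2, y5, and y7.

y1 = x1 OR x4 = L OR L = L
y2 = y1 XOR x5 = L XOR L = L
y3 = x3 AND y2 = H AND L = L
y4 = y2 OR x4 = L OR L = L
y5 = y2 XOR y4 = L XOR L = L
y7 = x2 OR y3 = L OR L = L

y1 = L, y2 = L, y5 = L, y7 = L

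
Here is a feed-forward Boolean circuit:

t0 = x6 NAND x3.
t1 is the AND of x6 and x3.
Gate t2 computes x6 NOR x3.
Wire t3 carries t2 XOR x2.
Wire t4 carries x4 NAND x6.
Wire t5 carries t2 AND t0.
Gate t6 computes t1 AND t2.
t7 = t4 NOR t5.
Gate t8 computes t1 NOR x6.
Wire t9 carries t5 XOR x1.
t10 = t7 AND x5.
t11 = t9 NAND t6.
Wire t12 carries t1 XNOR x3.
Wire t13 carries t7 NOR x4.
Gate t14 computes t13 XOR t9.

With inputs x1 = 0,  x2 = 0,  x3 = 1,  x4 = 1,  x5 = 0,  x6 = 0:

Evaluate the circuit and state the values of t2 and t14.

t2 = 0, t14 = 0

t0 = x6 NAND x3 = 0 NAND 1 = 1
t2 = x6 NOR x3 = 0 NOR 1 = 0
t4 = x4 NAND x6 = 1 NAND 0 = 1
t5 = t2 AND t0 = 0 AND 1 = 0
t7 = t4 NOR t5 = 1 NOR 0 = 0
t9 = t5 XOR x1 = 0 XOR 0 = 0
t13 = t7 NOR x4 = 0 NOR 1 = 0
t14 = t13 XOR t9 = 0 XOR 0 = 0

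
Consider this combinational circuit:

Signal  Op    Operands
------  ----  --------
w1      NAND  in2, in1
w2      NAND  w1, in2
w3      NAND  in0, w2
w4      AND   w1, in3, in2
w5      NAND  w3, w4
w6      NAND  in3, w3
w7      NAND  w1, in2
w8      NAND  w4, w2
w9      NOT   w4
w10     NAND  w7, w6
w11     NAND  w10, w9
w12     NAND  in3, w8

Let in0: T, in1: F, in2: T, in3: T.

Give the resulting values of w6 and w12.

w6 = F  w12 = F

w1 = in2 NAND in1 = T NAND F = T
w2 = w1 NAND in2 = T NAND T = F
w3 = in0 NAND w2 = T NAND F = T
w4 = w1 AND in3 AND in2 = T AND T AND T = T
w6 = in3 NAND w3 = T NAND T = F
w8 = w4 NAND w2 = T NAND F = T
w12 = in3 NAND w8 = T NAND T = F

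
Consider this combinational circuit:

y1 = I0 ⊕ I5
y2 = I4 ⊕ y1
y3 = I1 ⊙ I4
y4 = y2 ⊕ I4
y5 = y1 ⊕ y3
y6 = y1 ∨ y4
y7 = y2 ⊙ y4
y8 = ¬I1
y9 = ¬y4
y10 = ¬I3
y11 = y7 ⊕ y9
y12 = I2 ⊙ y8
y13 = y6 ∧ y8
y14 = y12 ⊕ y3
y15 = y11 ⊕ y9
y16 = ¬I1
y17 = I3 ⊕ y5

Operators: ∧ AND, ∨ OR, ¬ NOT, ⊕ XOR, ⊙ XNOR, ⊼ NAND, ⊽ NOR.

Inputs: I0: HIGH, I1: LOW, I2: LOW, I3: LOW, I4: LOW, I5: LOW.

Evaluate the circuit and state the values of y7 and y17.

y1 = I0 XOR I5 = HIGH XOR LOW = HIGH
y2 = I4 XOR y1 = LOW XOR HIGH = HIGH
y3 = I1 XNOR I4 = LOW XNOR LOW = HIGH
y4 = y2 XOR I4 = HIGH XOR LOW = HIGH
y5 = y1 XOR y3 = HIGH XOR HIGH = LOW
y7 = y2 XNOR y4 = HIGH XNOR HIGH = HIGH
y17 = I3 XOR y5 = LOW XOR LOW = LOW

y7 = HIGH; y17 = LOW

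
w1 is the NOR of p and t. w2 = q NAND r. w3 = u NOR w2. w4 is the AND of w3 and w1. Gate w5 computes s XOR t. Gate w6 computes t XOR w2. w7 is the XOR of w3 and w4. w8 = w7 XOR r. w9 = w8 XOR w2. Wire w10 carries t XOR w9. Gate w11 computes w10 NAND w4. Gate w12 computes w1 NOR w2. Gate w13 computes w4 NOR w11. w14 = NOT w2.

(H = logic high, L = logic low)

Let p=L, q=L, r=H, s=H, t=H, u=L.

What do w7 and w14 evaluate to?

w1 = p NOR t = L NOR H = L
w2 = q NAND r = L NAND H = H
w3 = u NOR w2 = L NOR H = L
w4 = w3 AND w1 = L AND L = L
w7 = w3 XOR w4 = L XOR L = L
w14 = NOT w2 = NOT H = L

w7 = L  w14 = L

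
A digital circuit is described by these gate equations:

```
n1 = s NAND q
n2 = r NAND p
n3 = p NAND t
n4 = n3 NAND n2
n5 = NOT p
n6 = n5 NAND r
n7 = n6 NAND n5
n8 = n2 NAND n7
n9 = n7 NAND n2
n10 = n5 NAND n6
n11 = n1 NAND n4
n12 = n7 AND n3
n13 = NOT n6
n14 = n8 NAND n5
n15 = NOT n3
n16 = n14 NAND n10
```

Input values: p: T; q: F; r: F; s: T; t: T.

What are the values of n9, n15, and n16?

n9 = F; n15 = T; n16 = F

n2 = r NAND p = F NAND T = T
n3 = p NAND t = T NAND T = F
n5 = NOT p = NOT T = F
n6 = n5 NAND r = F NAND F = T
n7 = n6 NAND n5 = T NAND F = T
n8 = n2 NAND n7 = T NAND T = F
n9 = n7 NAND n2 = T NAND T = F
n10 = n5 NAND n6 = F NAND T = T
n14 = n8 NAND n5 = F NAND F = T
n15 = NOT n3 = NOT F = T
n16 = n14 NAND n10 = T NAND T = F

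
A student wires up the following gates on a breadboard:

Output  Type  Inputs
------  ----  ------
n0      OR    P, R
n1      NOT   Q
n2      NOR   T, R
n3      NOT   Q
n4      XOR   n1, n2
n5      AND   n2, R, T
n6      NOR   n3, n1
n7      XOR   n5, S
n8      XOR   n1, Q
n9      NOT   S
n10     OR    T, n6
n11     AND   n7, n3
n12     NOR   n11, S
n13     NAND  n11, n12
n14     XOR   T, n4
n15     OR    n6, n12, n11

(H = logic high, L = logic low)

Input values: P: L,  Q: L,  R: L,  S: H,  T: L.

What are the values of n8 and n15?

n1 = NOT Q = NOT L = H
n2 = T NOR R = L NOR L = H
n3 = NOT Q = NOT L = H
n5 = n2 AND R AND T = H AND L AND L = L
n6 = n3 NOR n1 = H NOR H = L
n7 = n5 XOR S = L XOR H = H
n8 = n1 XOR Q = H XOR L = H
n11 = n7 AND n3 = H AND H = H
n12 = n11 NOR S = H NOR H = L
n15 = n6 OR n12 OR n11 = L OR L OR H = H

n8 = H; n15 = H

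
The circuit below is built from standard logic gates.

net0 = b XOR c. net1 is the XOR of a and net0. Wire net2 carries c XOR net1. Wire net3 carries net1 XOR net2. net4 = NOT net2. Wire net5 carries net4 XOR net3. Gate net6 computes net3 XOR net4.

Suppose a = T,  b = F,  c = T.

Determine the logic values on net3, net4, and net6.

net3 = T, net4 = F, net6 = T

net0 = b XOR c = F XOR T = T
net1 = a XOR net0 = T XOR T = F
net2 = c XOR net1 = T XOR F = T
net3 = net1 XOR net2 = F XOR T = T
net4 = NOT net2 = NOT T = F
net6 = net3 XOR net4 = T XOR F = T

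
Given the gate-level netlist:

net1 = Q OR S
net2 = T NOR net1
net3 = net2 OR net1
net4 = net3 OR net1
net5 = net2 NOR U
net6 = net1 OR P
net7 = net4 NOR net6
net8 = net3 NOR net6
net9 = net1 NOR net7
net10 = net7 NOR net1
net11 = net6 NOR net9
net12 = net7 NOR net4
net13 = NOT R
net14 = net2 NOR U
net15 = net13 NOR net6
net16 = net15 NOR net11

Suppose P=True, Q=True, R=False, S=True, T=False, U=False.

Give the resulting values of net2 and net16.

net2 = False, net16 = True

net1 = Q OR S = True OR True = True
net2 = T NOR net1 = False NOR True = False
net3 = net2 OR net1 = False OR True = True
net4 = net3 OR net1 = True OR True = True
net6 = net1 OR P = True OR True = True
net7 = net4 NOR net6 = True NOR True = False
net9 = net1 NOR net7 = True NOR False = False
net11 = net6 NOR net9 = True NOR False = False
net13 = NOT R = NOT False = True
net15 = net13 NOR net6 = True NOR True = False
net16 = net15 NOR net11 = False NOR False = True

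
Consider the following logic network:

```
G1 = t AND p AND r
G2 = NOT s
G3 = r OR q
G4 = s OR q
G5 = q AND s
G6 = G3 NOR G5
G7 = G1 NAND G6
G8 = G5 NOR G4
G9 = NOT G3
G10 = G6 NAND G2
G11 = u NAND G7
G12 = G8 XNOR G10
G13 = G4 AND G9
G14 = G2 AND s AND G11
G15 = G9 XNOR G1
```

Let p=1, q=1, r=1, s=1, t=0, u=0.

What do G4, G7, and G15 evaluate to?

G4 = 1, G7 = 1, G15 = 1

G1 = t AND p AND r = 0 AND 1 AND 1 = 0
G3 = r OR q = 1 OR 1 = 1
G4 = s OR q = 1 OR 1 = 1
G5 = q AND s = 1 AND 1 = 1
G6 = G3 NOR G5 = 1 NOR 1 = 0
G7 = G1 NAND G6 = 0 NAND 0 = 1
G9 = NOT G3 = NOT 1 = 0
G15 = G9 XNOR G1 = 0 XNOR 0 = 1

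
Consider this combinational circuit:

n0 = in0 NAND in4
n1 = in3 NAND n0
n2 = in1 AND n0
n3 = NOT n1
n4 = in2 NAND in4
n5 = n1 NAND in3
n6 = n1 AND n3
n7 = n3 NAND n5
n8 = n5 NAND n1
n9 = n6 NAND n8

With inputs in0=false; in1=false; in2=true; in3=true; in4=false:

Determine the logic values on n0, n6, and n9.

n0 = true  n6 = false  n9 = true

n0 = in0 NAND in4 = false NAND false = true
n1 = in3 NAND n0 = true NAND true = false
n3 = NOT n1 = NOT false = true
n5 = n1 NAND in3 = false NAND true = true
n6 = n1 AND n3 = false AND true = false
n8 = n5 NAND n1 = true NAND false = true
n9 = n6 NAND n8 = false NAND true = true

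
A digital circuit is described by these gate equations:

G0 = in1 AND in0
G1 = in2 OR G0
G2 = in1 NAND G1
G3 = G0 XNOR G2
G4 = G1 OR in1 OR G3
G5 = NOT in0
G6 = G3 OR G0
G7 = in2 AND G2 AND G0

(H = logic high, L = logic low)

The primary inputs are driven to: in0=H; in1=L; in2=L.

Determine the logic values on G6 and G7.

G0 = in1 AND in0 = L AND H = L
G1 = in2 OR G0 = L OR L = L
G2 = in1 NAND G1 = L NAND L = H
G3 = G0 XNOR G2 = L XNOR H = L
G6 = G3 OR G0 = L OR L = L
G7 = in2 AND G2 AND G0 = L AND H AND L = L

G6 = L, G7 = L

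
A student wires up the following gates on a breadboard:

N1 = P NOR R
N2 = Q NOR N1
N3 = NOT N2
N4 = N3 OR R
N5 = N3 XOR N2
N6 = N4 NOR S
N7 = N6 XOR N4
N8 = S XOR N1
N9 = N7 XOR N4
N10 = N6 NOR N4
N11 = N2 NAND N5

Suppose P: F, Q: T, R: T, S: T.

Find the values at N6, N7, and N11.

N6 = F  N7 = T  N11 = T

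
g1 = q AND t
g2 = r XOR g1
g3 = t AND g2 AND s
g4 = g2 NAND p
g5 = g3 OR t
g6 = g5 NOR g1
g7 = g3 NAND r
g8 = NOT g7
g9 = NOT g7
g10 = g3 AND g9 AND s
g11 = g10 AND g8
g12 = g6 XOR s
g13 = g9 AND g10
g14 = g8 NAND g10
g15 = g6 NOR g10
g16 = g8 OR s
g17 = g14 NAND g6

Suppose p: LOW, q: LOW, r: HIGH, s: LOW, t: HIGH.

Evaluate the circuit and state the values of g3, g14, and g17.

g3 = LOW, g14 = HIGH, g17 = HIGH

g1 = q AND t = LOW AND HIGH = LOW
g2 = r XOR g1 = HIGH XOR LOW = HIGH
g3 = t AND g2 AND s = HIGH AND HIGH AND LOW = LOW
g5 = g3 OR t = LOW OR HIGH = HIGH
g6 = g5 NOR g1 = HIGH NOR LOW = LOW
g7 = g3 NAND r = LOW NAND HIGH = HIGH
g8 = NOT g7 = NOT HIGH = LOW
g9 = NOT g7 = NOT HIGH = LOW
g10 = g3 AND g9 AND s = LOW AND LOW AND LOW = LOW
g14 = g8 NAND g10 = LOW NAND LOW = HIGH
g17 = g14 NAND g6 = HIGH NAND LOW = HIGH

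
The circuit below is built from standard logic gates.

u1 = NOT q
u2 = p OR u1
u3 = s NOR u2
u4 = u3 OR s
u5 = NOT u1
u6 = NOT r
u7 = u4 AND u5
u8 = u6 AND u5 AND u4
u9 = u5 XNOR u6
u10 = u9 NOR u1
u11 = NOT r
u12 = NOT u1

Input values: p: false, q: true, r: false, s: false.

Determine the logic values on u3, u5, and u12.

u1 = NOT q = NOT true = false
u2 = p OR u1 = false OR false = false
u3 = s NOR u2 = false NOR false = true
u5 = NOT u1 = NOT false = true
u12 = NOT u1 = NOT false = true

u3 = true; u5 = true; u12 = true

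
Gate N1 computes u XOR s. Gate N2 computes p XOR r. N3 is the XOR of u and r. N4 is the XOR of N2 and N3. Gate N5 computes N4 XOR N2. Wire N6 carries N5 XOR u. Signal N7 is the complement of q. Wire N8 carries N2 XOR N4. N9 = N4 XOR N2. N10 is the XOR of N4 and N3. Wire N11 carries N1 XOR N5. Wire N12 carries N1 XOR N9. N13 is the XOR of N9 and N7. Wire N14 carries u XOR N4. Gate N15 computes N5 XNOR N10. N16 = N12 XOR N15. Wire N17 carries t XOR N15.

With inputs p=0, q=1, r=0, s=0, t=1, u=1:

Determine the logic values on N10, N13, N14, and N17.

N10 = 0, N13 = 1, N14 = 0, N17 = 1

N2 = p XOR r = 0 XOR 0 = 0
N3 = u XOR r = 1 XOR 0 = 1
N4 = N2 XOR N3 = 0 XOR 1 = 1
N5 = N4 XOR N2 = 1 XOR 0 = 1
N7 = NOT q = NOT 1 = 0
N9 = N4 XOR N2 = 1 XOR 0 = 1
N10 = N4 XOR N3 = 1 XOR 1 = 0
N13 = N9 XOR N7 = 1 XOR 0 = 1
N14 = u XOR N4 = 1 XOR 1 = 0
N15 = N5 XNOR N10 = 1 XNOR 0 = 0
N17 = t XOR N15 = 1 XOR 0 = 1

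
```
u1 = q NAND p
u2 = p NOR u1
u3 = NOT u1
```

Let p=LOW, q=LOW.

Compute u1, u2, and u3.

u1 = q NAND p = LOW NAND LOW = HIGH
u2 = p NOR u1 = LOW NOR HIGH = LOW
u3 = NOT u1 = NOT HIGH = LOW

u1 = HIGH, u2 = LOW, u3 = LOW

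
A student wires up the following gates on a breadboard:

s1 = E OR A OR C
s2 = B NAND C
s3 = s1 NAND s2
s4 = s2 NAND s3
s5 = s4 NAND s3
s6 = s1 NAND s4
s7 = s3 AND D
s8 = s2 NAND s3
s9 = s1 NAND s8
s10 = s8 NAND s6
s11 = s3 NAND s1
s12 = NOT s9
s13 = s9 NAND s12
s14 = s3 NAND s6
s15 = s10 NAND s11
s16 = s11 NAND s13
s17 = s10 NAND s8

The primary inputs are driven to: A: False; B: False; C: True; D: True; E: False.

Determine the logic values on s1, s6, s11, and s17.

s1 = E OR A OR C = False OR False OR True = True
s2 = B NAND C = False NAND True = True
s3 = s1 NAND s2 = True NAND True = False
s4 = s2 NAND s3 = True NAND False = True
s6 = s1 NAND s4 = True NAND True = False
s8 = s2 NAND s3 = True NAND False = True
s10 = s8 NAND s6 = True NAND False = True
s11 = s3 NAND s1 = False NAND True = True
s17 = s10 NAND s8 = True NAND True = False

s1 = True; s6 = False; s11 = True; s17 = False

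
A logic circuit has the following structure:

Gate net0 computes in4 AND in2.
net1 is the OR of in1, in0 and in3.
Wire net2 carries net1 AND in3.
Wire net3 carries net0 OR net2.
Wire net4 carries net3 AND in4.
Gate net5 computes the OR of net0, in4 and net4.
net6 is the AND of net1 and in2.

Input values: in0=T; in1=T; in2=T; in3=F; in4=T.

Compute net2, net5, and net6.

net2 = F  net5 = T  net6 = T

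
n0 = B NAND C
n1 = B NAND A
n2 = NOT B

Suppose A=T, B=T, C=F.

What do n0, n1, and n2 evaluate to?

n0 = T; n1 = F; n2 = F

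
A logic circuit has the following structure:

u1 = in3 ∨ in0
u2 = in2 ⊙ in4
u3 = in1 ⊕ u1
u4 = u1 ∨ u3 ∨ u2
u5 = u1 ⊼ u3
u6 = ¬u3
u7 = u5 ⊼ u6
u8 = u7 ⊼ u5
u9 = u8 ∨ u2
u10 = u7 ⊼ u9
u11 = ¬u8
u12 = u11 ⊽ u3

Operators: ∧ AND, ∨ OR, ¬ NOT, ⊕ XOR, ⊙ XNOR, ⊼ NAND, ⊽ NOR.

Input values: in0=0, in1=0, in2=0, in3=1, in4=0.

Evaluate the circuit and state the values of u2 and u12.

u2 = 1, u12 = 0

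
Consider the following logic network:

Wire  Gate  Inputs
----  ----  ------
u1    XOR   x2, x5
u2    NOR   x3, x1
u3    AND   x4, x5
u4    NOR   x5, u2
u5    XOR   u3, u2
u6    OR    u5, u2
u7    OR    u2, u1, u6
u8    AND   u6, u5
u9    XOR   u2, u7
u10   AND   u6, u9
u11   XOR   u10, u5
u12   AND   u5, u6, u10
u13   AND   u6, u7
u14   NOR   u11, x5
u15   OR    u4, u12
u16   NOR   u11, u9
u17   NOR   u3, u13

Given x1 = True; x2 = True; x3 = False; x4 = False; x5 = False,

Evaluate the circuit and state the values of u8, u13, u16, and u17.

u1 = x2 XOR x5 = True XOR False = True
u2 = x3 NOR x1 = False NOR True = False
u3 = x4 AND x5 = False AND False = False
u5 = u3 XOR u2 = False XOR False = False
u6 = u5 OR u2 = False OR False = False
u7 = u2 OR u1 OR u6 = False OR True OR False = True
u8 = u6 AND u5 = False AND False = False
u9 = u2 XOR u7 = False XOR True = True
u10 = u6 AND u9 = False AND True = False
u11 = u10 XOR u5 = False XOR False = False
u13 = u6 AND u7 = False AND True = False
u16 = u11 NOR u9 = False NOR True = False
u17 = u3 NOR u13 = False NOR False = True

u8 = False; u13 = False; u16 = False; u17 = True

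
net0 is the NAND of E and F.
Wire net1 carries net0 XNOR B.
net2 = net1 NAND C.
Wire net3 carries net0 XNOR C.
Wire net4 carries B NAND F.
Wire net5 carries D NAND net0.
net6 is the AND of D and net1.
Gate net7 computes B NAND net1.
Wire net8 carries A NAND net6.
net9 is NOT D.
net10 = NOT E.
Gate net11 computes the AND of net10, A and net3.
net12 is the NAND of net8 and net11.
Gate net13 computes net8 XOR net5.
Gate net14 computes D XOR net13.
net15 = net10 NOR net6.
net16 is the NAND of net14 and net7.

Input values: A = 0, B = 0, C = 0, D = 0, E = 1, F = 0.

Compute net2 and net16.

net2 = 1, net16 = 1

net0 = E NAND F = 1 NAND 0 = 1
net1 = net0 XNOR B = 1 XNOR 0 = 0
net2 = net1 NAND C = 0 NAND 0 = 1
net5 = D NAND net0 = 0 NAND 1 = 1
net6 = D AND net1 = 0 AND 0 = 0
net7 = B NAND net1 = 0 NAND 0 = 1
net8 = A NAND net6 = 0 NAND 0 = 1
net13 = net8 XOR net5 = 1 XOR 1 = 0
net14 = D XOR net13 = 0 XOR 0 = 0
net16 = net14 NAND net7 = 0 NAND 1 = 1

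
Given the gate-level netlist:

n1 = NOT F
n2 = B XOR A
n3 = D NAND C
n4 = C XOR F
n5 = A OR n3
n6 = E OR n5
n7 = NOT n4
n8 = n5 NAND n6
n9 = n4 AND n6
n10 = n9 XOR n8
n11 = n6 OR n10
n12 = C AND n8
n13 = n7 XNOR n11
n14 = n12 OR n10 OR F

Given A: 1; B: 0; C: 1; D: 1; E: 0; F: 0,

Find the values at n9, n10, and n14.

n9 = 1; n10 = 1; n14 = 1

n3 = D NAND C = 1 NAND 1 = 0
n4 = C XOR F = 1 XOR 0 = 1
n5 = A OR n3 = 1 OR 0 = 1
n6 = E OR n5 = 0 OR 1 = 1
n8 = n5 NAND n6 = 1 NAND 1 = 0
n9 = n4 AND n6 = 1 AND 1 = 1
n10 = n9 XOR n8 = 1 XOR 0 = 1
n12 = C AND n8 = 1 AND 0 = 0
n14 = n12 OR n10 OR F = 0 OR 1 OR 0 = 1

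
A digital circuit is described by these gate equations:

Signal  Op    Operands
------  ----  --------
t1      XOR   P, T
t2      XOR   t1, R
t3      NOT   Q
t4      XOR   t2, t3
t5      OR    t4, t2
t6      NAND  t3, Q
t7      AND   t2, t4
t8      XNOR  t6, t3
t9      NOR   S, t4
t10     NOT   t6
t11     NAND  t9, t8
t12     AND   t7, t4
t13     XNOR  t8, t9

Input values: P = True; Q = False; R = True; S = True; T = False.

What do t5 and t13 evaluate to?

t1 = P XOR T = True XOR False = True
t2 = t1 XOR R = True XOR True = False
t3 = NOT Q = NOT False = True
t4 = t2 XOR t3 = False XOR True = True
t5 = t4 OR t2 = True OR False = True
t6 = t3 NAND Q = True NAND False = True
t8 = t6 XNOR t3 = True XNOR True = True
t9 = S NOR t4 = True NOR True = False
t13 = t8 XNOR t9 = True XNOR False = False

t5 = True  t13 = False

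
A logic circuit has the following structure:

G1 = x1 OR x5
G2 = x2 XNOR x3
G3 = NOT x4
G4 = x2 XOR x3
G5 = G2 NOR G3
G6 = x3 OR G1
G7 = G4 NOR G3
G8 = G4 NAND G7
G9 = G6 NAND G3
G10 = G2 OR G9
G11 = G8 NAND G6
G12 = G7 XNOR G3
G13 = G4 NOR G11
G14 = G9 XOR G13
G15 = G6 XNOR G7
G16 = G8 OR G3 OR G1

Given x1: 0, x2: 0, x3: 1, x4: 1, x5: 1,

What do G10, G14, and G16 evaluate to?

G10 = 1, G14 = 1, G16 = 1

G1 = x1 OR x5 = 0 OR 1 = 1
G2 = x2 XNOR x3 = 0 XNOR 1 = 0
G3 = NOT x4 = NOT 1 = 0
G4 = x2 XOR x3 = 0 XOR 1 = 1
G6 = x3 OR G1 = 1 OR 1 = 1
G7 = G4 NOR G3 = 1 NOR 0 = 0
G8 = G4 NAND G7 = 1 NAND 0 = 1
G9 = G6 NAND G3 = 1 NAND 0 = 1
G10 = G2 OR G9 = 0 OR 1 = 1
G11 = G8 NAND G6 = 1 NAND 1 = 0
G13 = G4 NOR G11 = 1 NOR 0 = 0
G14 = G9 XOR G13 = 1 XOR 0 = 1
G16 = G8 OR G3 OR G1 = 1 OR 0 OR 1 = 1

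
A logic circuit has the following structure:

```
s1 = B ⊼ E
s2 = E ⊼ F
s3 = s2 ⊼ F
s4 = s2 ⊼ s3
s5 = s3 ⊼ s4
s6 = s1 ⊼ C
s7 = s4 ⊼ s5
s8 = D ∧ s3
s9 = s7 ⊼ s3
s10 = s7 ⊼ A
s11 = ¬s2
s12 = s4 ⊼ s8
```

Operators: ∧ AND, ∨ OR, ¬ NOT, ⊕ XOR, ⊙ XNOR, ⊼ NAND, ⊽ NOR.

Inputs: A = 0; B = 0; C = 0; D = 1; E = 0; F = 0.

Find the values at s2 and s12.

s2 = E NAND F = 0 NAND 0 = 1
s3 = s2 NAND F = 1 NAND 0 = 1
s4 = s2 NAND s3 = 1 NAND 1 = 0
s8 = D AND s3 = 1 AND 1 = 1
s12 = s4 NAND s8 = 0 NAND 1 = 1

s2 = 1, s12 = 1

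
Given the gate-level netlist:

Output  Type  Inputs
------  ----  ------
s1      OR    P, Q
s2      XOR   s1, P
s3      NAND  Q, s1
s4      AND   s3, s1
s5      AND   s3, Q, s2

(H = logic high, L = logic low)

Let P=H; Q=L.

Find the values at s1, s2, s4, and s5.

s1 = H; s2 = L; s4 = H; s5 = L

s1 = P OR Q = H OR L = H
s2 = s1 XOR P = H XOR H = L
s3 = Q NAND s1 = L NAND H = H
s4 = s3 AND s1 = H AND H = H
s5 = s3 AND Q AND s2 = H AND L AND L = L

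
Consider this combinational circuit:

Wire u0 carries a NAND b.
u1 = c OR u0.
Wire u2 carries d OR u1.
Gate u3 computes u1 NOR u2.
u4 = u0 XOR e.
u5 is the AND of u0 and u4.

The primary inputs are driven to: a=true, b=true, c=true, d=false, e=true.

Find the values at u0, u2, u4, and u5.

u0 = a NAND b = true NAND true = false
u1 = c OR u0 = true OR false = true
u2 = d OR u1 = false OR true = true
u4 = u0 XOR e = false XOR true = true
u5 = u0 AND u4 = false AND true = false

u0 = false, u2 = true, u4 = true, u5 = false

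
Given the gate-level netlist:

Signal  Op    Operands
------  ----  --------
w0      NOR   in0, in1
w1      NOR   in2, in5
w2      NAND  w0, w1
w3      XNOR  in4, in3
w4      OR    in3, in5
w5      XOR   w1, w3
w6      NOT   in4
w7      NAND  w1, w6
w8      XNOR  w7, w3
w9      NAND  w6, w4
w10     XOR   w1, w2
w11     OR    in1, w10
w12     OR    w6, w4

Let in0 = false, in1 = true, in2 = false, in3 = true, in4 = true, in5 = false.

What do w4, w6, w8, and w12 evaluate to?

w1 = in2 NOR in5 = false NOR false = true
w3 = in4 XNOR in3 = true XNOR true = true
w4 = in3 OR in5 = true OR false = true
w6 = NOT in4 = NOT true = false
w7 = w1 NAND w6 = true NAND false = true
w8 = w7 XNOR w3 = true XNOR true = true
w12 = w6 OR w4 = false OR true = true

w4 = true, w6 = false, w8 = true, w12 = true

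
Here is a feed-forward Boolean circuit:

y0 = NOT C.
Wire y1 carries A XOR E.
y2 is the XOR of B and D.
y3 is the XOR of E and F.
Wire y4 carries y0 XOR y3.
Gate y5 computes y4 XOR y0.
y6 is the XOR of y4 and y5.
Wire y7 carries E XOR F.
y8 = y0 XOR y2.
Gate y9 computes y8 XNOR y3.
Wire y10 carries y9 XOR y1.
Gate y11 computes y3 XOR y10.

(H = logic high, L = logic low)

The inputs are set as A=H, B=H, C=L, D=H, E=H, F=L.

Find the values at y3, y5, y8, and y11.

y0 = NOT C = NOT L = H
y1 = A XOR E = H XOR H = L
y2 = B XOR D = H XOR H = L
y3 = E XOR F = H XOR L = H
y4 = y0 XOR y3 = H XOR H = L
y5 = y4 XOR y0 = L XOR H = H
y8 = y0 XOR y2 = H XOR L = H
y9 = y8 XNOR y3 = H XNOR H = H
y10 = y9 XOR y1 = H XOR L = H
y11 = y3 XOR y10 = H XOR H = L

y3 = H  y5 = H  y8 = H  y11 = L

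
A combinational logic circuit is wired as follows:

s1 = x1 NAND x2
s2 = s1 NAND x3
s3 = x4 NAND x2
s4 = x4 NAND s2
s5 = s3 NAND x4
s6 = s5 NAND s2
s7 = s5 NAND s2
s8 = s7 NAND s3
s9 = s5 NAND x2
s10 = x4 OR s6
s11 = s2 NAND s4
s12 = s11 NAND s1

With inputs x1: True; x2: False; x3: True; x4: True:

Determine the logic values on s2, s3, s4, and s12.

s2 = False  s3 = True  s4 = True  s12 = False

s1 = x1 NAND x2 = True NAND False = True
s2 = s1 NAND x3 = True NAND True = False
s3 = x4 NAND x2 = True NAND False = True
s4 = x4 NAND s2 = True NAND False = True
s11 = s2 NAND s4 = False NAND True = True
s12 = s11 NAND s1 = True NAND True = False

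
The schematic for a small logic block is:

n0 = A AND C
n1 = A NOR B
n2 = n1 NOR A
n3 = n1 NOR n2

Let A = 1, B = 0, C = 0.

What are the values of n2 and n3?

n1 = A NOR B = 1 NOR 0 = 0
n2 = n1 NOR A = 0 NOR 1 = 0
n3 = n1 NOR n2 = 0 NOR 0 = 1

n2 = 0; n3 = 1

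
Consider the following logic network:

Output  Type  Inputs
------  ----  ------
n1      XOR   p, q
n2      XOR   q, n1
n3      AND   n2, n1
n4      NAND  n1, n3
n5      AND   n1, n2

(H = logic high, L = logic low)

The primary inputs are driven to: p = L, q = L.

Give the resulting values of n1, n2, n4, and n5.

n1 = L  n2 = L  n4 = H  n5 = L

n1 = p XOR q = L XOR L = L
n2 = q XOR n1 = L XOR L = L
n3 = n2 AND n1 = L AND L = L
n4 = n1 NAND n3 = L NAND L = H
n5 = n1 AND n2 = L AND L = L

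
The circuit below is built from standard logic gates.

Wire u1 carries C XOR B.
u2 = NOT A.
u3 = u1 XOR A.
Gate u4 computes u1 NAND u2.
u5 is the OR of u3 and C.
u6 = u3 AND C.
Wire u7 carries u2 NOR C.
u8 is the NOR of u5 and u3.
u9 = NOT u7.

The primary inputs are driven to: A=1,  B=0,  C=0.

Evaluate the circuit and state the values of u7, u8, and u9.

u7 = 1, u8 = 0, u9 = 0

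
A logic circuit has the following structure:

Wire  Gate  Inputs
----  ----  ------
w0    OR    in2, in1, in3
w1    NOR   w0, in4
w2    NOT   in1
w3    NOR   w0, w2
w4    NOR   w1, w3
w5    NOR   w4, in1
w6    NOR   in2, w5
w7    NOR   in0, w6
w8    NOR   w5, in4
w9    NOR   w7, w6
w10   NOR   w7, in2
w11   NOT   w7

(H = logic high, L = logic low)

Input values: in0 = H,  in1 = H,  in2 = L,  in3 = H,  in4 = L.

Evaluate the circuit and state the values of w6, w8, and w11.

w0 = in2 OR in1 OR in3 = L OR H OR H = H
w1 = w0 NOR in4 = H NOR L = L
w2 = NOT in1 = NOT H = L
w3 = w0 NOR w2 = H NOR L = L
w4 = w1 NOR w3 = L NOR L = H
w5 = w4 NOR in1 = H NOR H = L
w6 = in2 NOR w5 = L NOR L = H
w7 = in0 NOR w6 = H NOR H = L
w8 = w5 NOR in4 = L NOR L = H
w11 = NOT w7 = NOT L = H

w6 = H; w8 = H; w11 = H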